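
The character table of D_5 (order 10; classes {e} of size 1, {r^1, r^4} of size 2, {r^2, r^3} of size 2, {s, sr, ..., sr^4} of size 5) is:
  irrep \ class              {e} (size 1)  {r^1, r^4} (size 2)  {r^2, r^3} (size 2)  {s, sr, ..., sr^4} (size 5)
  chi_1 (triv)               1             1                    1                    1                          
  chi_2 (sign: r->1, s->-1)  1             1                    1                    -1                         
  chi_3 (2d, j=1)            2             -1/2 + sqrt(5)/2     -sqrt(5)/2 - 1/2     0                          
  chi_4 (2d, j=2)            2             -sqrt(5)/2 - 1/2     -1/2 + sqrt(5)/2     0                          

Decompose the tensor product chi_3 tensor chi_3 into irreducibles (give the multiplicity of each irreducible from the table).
chi_3 tensor chi_3 = chi_1 + chi_2 + chi_4 (all other irreducibles have multiplicity 0).

Proof sketch: The character of a tensor product is the pointwise product (chi_3 * chi_3)(C) = chi_3(C) * chi_3(C):
  {e}: (2)*(2), {r^1, r^4}: (-1/2 + sqrt(5)/2)*(-1/2 + sqrt(5)/2), {r^2, r^3}: (-sqrt(5)/2 - 1/2)*(-sqrt(5)/2 - 1/2), {s, sr, ..., sr^4}: (0)*(0)
so (chi_3 * chi_3) takes values
  {e} -> 4, {r^1, r^4} -> 3/2 - sqrt(5)/2, {r^2, r^3} -> sqrt(5)/2 + 3/2, {s, sr, ..., sr^4} -> 0.
Now take the inner product of this character with each irreducible chi from the table, <chi_3*chi_3, chi> = (1/10) sum_C |C| (chi_3*chi_3)(C) conj(chi(C)):
  <chi_3*chi_3, chi_1> = (1/10)[1*(4)*conj(1) + 2*(3/2 - sqrt(5)/2)*conj(1) + 2*(sqrt(5)/2 + 3/2)*conj(1) + 5*(0)*conj(1)]
      = (1/10)[(4) + (3 - sqrt(5)) + (sqrt(5) + 3) + (0)] = 10/10 = 1
  <chi_3*chi_3, chi_2> = (1/10)[1*(4)*conj(1) + 2*(3/2 - sqrt(5)/2)*conj(1) + 2*(sqrt(5)/2 + 3/2)*conj(1) + 5*(0)*conj(-1)]
      = (1/10)[(4) + (3 - sqrt(5)) + (sqrt(5) + 3) + (0)] = 10/10 = 1
  <chi_3*chi_3, chi_3> = (1/10)[1*(4)*conj(2) + 2*(3/2 - sqrt(5)/2)*conj(-1/2 + sqrt(5)/2) + 2*(sqrt(5)/2 + 3/2)*conj(-sqrt(5)/2 - 1/2) + 5*(0)*conj(0)]
      = (1/10)[(8) + (-4 + 2*sqrt(5)) + (-2*sqrt(5) - 4) + (0)] = 0/10 = 0
  <chi_3*chi_3, chi_4> = (1/10)[1*(4)*conj(2) + 2*(3/2 - sqrt(5)/2)*conj(-sqrt(5)/2 - 1/2) + 2*(sqrt(5)/2 + 3/2)*conj(-1/2 + sqrt(5)/2) + 5*(0)*conj(0)]
      = (1/10)[(8) + (1 - sqrt(5)) + (1 + sqrt(5)) + (0)] = 10/10 = 1
Hence the multiplicities are chi_1: 1, chi_2: 1, chi_4: 1. Dimension check: dim(chi_3)*dim(chi_3) = 2*2 = 4 and sum (mult * dim) = 1*1 + 1*1 + 1*2 = 4.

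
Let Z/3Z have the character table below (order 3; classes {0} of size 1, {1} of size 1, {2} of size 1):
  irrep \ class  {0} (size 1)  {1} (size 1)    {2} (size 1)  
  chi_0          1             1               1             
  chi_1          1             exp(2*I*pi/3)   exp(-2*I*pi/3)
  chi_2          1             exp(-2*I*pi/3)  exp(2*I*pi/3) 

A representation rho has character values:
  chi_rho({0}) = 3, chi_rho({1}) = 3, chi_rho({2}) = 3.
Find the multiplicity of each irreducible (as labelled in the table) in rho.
Multiplicities: chi_0: 3, chi_1: 0, chi_2: 0.

Why: Use <chi_rho, chi> = (1/|G|) sum_C |C| * chi_rho(C) * conj(chi(C)) with |G| = 3 for each irreducible chi in the table:
  <chi_rho, chi_0> = (1/3)[1*(3)*conj(1) + 1*(3)*conj(1) + 1*(3)*conj(1)]
      = (1/3)[(3) + (3) + (3)] = 9/3 = 3
  <chi_rho, chi_1> = (1/3)[1*(3)*conj(1) + 1*(3)*conj(exp(2*I*pi/3)) + 1*(3)*conj(exp(-2*I*pi/3))]
      = (1/3)[(3) + (3*exp(-2*I*pi/3)) + (3*exp(2*I*pi/3))] = 0/3 = 0
  <chi_rho, chi_2> = (1/3)[1*(3)*conj(1) + 1*(3)*conj(exp(-2*I*pi/3)) + 1*(3)*conj(exp(2*I*pi/3))]
      = (1/3)[(3) + (3*exp(2*I*pi/3)) + (3*exp(-2*I*pi/3))] = 0/3 = 0
(Exp terms are combined using exp(i*s)*conj(exp(i*t)) = exp(i*(s-t)), and sums of them are collapsed using the identity that for every m > 1 the m distinct m-th roots of unity sum to 0, e.g. 1 + exp(2*I*pi/3) + exp(-2*I*pi/3) = 0.)
Dimension check: dim(rho) = sum (mult * dim) = 3*1 + 0*1 + 0*1 = 3 = chi_rho(e) = 3.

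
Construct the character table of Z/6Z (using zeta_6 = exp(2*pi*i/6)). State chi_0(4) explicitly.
Character table of Z/6Z (irreps indexed chi_0,...,chi_5 with chi_k(m) = zeta_6^(k*m), zeta_6 = exp(2*pi*i/6)):
  irrep \ class  {0} (size 1)  {1} (size 1)    {2} (size 1)    {3} (size 1)  {4} (size 1)    {5} (size 1)  
  chi_0          1             1               1               1             1               1             
  chi_1          1             exp(I*pi/3)     exp(2*I*pi/3)   -1            exp(-2*I*pi/3)  exp(-I*pi/3)  
  chi_2          1             exp(2*I*pi/3)   exp(-2*I*pi/3)  1             exp(2*I*pi/3)   exp(-2*I*pi/3)
  chi_3          1             -1              1               -1            1               -1            
  chi_4          1             exp(-2*I*pi/3)  exp(2*I*pi/3)   1             exp(-2*I*pi/3)  exp(2*I*pi/3) 
  chi_5          1             exp(-I*pi/3)    exp(-2*I*pi/3)  -1            exp(2*I*pi/3)   exp(I*pi/3)   

Spot check: chi_0(4) = zeta_6^(0*4) = zeta_6^0 = 1.

Reasoning: Z/6Z is abelian, so all 6 irreducible complex representations are 1-dimensional. They are given by chi_k(m) = zeta_6^(k*m) for k = 0,...,5. Row orthogonality: sum_m chi_k(m) conj(chi_l(m)) = 6 * [k = l].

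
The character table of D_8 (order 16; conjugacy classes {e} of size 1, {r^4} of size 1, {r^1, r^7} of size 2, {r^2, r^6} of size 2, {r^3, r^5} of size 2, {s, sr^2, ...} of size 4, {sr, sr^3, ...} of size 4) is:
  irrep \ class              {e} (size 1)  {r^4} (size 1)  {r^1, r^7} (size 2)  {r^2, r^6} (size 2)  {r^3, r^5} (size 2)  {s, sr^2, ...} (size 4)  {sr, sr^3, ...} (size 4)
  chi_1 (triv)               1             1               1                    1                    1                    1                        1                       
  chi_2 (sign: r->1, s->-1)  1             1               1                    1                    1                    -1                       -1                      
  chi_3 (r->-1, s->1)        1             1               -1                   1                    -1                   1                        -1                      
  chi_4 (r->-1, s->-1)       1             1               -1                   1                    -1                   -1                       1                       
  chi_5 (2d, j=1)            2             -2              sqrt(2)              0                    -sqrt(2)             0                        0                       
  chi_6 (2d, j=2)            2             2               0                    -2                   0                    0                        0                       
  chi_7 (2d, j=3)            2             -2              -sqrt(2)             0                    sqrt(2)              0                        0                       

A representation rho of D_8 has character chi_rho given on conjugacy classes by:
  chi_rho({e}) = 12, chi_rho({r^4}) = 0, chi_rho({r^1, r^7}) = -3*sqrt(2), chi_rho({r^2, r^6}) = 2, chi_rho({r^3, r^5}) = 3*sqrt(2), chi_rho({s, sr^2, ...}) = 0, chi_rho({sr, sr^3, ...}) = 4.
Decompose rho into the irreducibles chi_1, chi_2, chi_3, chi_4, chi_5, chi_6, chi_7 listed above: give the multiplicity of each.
Multiplicities: chi_1: 2, chi_2: 0, chi_3: 0, chi_4: 2, chi_5: 0, chi_6: 1, chi_7: 3.

Explanation: Use <chi_rho, chi> = (1/|G|) sum_C |C| * chi_rho(C) * conj(chi(C)) with |G| = 16 for each irreducible chi in the table:
  <chi_rho, chi_1> = (1/16)[1*(12)*conj(1) + 1*(0)*conj(1) + 2*(-3*sqrt(2))*conj(1) + 2*(2)*conj(1) + 2*(3*sqrt(2))*conj(1) + 4*(0)*conj(1) + 4*(4)*conj(1)]
      = (1/16)[(12) + (0) + (-6*sqrt(2)) + (4) + (6*sqrt(2)) + (0) + (16)] = 32/16 = 2
  <chi_rho, chi_2> = (1/16)[1*(12)*conj(1) + 1*(0)*conj(1) + 2*(-3*sqrt(2))*conj(1) + 2*(2)*conj(1) + 2*(3*sqrt(2))*conj(1) + 4*(0)*conj(-1) + 4*(4)*conj(-1)]
      = (1/16)[(12) + (0) + (-6*sqrt(2)) + (4) + (6*sqrt(2)) + (0) + (-16)] = 0/16 = 0
  <chi_rho, chi_3> = (1/16)[1*(12)*conj(1) + 1*(0)*conj(1) + 2*(-3*sqrt(2))*conj(-1) + 2*(2)*conj(1) + 2*(3*sqrt(2))*conj(-1) + 4*(0)*conj(1) + 4*(4)*conj(-1)]
      = (1/16)[(12) + (0) + (6*sqrt(2)) + (4) + (-6*sqrt(2)) + (0) + (-16)] = 0/16 = 0
  <chi_rho, chi_4> = (1/16)[1*(12)*conj(1) + 1*(0)*conj(1) + 2*(-3*sqrt(2))*conj(-1) + 2*(2)*conj(1) + 2*(3*sqrt(2))*conj(-1) + 4*(0)*conj(-1) + 4*(4)*conj(1)]
      = (1/16)[(12) + (0) + (6*sqrt(2)) + (4) + (-6*sqrt(2)) + (0) + (16)] = 32/16 = 2
  <chi_rho, chi_5> = (1/16)[1*(12)*conj(2) + 1*(0)*conj(-2) + 2*(-3*sqrt(2))*conj(sqrt(2)) + 2*(2)*conj(0) + 2*(3*sqrt(2))*conj(-sqrt(2)) + 4*(0)*conj(0) + 4*(4)*conj(0)]
      = (1/16)[(24) + (0) + (-12) + (0) + (-12) + (0) + (0)] = 0/16 = 0
  <chi_rho, chi_6> = (1/16)[1*(12)*conj(2) + 1*(0)*conj(2) + 2*(-3*sqrt(2))*conj(0) + 2*(2)*conj(-2) + 2*(3*sqrt(2))*conj(0) + 4*(0)*conj(0) + 4*(4)*conj(0)]
      = (1/16)[(24) + (0) + (0) + (-8) + (0) + (0) + (0)] = 16/16 = 1
  <chi_rho, chi_7> = (1/16)[1*(12)*conj(2) + 1*(0)*conj(-2) + 2*(-3*sqrt(2))*conj(-sqrt(2)) + 2*(2)*conj(0) + 2*(3*sqrt(2))*conj(sqrt(2)) + 4*(0)*conj(0) + 4*(4)*conj(0)]
      = (1/16)[(24) + (0) + (12) + (0) + (12) + (0) + (0)] = 48/16 = 3
Dimension check: dim(rho) = sum (mult * dim) = 2*1 + 0*1 + 0*1 + 2*1 + 0*2 + 1*2 + 3*2 = 12 = chi_rho(e) = 12.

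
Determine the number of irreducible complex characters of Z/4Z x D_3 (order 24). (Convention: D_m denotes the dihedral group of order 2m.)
12

Derivation: The number of irreducible complex representations of a finite group equals its number of conjugacy classes. For a direct product, #classes(G x H) = #classes(G) * #classes(H). Z/4Z has 4 classes (abelian), D_3 has 3 classes, so 4 * 3 = 12, so Z/4Z x D_3 (order 24) has exactly 12 irreducible complex representations.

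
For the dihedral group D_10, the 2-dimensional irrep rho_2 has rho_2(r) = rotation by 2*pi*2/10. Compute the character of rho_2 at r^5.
chi_{rho_2}(r^5) = 2*cos(2*pi*2*5/10) = 2

Details: rho_2(r^5) is rotation by angle 2*pi*2*5/10, whose trace is 2*cos(2*pi*2*5/10) = 2.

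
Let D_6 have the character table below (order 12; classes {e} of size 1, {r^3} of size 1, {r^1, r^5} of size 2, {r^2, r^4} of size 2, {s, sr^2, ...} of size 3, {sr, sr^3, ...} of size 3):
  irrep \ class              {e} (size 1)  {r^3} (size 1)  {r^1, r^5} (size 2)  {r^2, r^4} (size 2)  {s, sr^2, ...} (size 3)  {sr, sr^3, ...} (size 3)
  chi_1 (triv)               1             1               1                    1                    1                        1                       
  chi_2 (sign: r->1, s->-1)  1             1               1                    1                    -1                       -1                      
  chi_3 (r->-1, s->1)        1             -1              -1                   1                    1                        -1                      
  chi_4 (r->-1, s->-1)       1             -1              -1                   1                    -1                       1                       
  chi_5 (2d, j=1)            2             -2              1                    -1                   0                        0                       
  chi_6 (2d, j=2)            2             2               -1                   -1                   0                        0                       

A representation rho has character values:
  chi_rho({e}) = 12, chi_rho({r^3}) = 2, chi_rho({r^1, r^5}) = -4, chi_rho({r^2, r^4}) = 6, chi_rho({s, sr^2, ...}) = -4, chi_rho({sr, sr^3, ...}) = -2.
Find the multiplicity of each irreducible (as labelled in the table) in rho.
Multiplicities: chi_1: 0, chi_2: 3, chi_3: 2, chi_4: 3, chi_5: 0, chi_6: 2.

Why: Use <chi_rho, chi> = (1/|G|) sum_C |C| * chi_rho(C) * conj(chi(C)) with |G| = 12 for each irreducible chi in the table:
  <chi_rho, chi_1> = (1/12)[1*(12)*conj(1) + 1*(2)*conj(1) + 2*(-4)*conj(1) + 2*(6)*conj(1) + 3*(-4)*conj(1) + 3*(-2)*conj(1)]
      = (1/12)[(12) + (2) + (-8) + (12) + (-12) + (-6)] = 0/12 = 0
  <chi_rho, chi_2> = (1/12)[1*(12)*conj(1) + 1*(2)*conj(1) + 2*(-4)*conj(1) + 2*(6)*conj(1) + 3*(-4)*conj(-1) + 3*(-2)*conj(-1)]
      = (1/12)[(12) + (2) + (-8) + (12) + (12) + (6)] = 36/12 = 3
  <chi_rho, chi_3> = (1/12)[1*(12)*conj(1) + 1*(2)*conj(-1) + 2*(-4)*conj(-1) + 2*(6)*conj(1) + 3*(-4)*conj(1) + 3*(-2)*conj(-1)]
      = (1/12)[(12) + (-2) + (8) + (12) + (-12) + (6)] = 24/12 = 2
  <chi_rho, chi_4> = (1/12)[1*(12)*conj(1) + 1*(2)*conj(-1) + 2*(-4)*conj(-1) + 2*(6)*conj(1) + 3*(-4)*conj(-1) + 3*(-2)*conj(1)]
      = (1/12)[(12) + (-2) + (8) + (12) + (12) + (-6)] = 36/12 = 3
  <chi_rho, chi_5> = (1/12)[1*(12)*conj(2) + 1*(2)*conj(-2) + 2*(-4)*conj(1) + 2*(6)*conj(-1) + 3*(-4)*conj(0) + 3*(-2)*conj(0)]
      = (1/12)[(24) + (-4) + (-8) + (-12) + (0) + (0)] = 0/12 = 0
  <chi_rho, chi_6> = (1/12)[1*(12)*conj(2) + 1*(2)*conj(2) + 2*(-4)*conj(-1) + 2*(6)*conj(-1) + 3*(-4)*conj(0) + 3*(-2)*conj(0)]
      = (1/12)[(24) + (4) + (8) + (-12) + (0) + (0)] = 24/12 = 2
Dimension check: dim(rho) = sum (mult * dim) = 0*1 + 3*1 + 2*1 + 3*1 + 0*2 + 2*2 = 12 = chi_rho(e) = 12.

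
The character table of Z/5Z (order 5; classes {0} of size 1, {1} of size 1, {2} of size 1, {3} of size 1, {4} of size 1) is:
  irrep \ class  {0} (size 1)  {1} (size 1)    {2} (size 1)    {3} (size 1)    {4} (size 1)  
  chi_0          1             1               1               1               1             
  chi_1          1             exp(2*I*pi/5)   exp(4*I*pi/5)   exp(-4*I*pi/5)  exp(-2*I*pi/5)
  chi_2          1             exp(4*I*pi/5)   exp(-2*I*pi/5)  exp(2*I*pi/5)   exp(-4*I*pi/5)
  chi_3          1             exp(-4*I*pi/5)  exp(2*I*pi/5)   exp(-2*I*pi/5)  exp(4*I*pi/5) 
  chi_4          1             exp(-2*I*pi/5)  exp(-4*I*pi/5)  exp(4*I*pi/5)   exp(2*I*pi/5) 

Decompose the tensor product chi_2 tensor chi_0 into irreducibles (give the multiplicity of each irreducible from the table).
chi_2 tensor chi_0 = chi_2 (all other irreducibles have multiplicity 0).

Why: The character of a tensor product is the pointwise product (chi_2 * chi_0)(C) = chi_2(C) * chi_0(C):
  {0}: (1)*(1), {1}: (exp(4*I*pi/5))*(1), {2}: (exp(-2*I*pi/5))*(1), {3}: (exp(2*I*pi/5))*(1), {4}: (exp(-4*I*pi/5))*(1)
so (chi_2 * chi_0) takes values
  {0} -> 1, {1} -> exp(4*I*pi/5), {2} -> exp(-2*I*pi/5), {3} -> exp(2*I*pi/5), {4} -> exp(-4*I*pi/5).
Now take the inner product of this character with each irreducible chi from the table, <chi_2*chi_0, chi> = (1/5) sum_C |C| (chi_2*chi_0)(C) conj(chi(C)):
  <chi_2*chi_0, chi_0> = (1/5)[1*(1)*conj(1) + 1*(exp(4*I*pi/5))*conj(1) + 1*(exp(-2*I*pi/5))*conj(1) + 1*(exp(2*I*pi/5))*conj(1) + 1*(exp(-4*I*pi/5))*conj(1)]
      = (1/5)[(1) + (exp(4*I*pi/5)) + (exp(-2*I*pi/5)) + (exp(2*I*pi/5)) + (exp(-4*I*pi/5))] = 0/5 = 0
  <chi_2*chi_0, chi_1> = (1/5)[1*(1)*conj(1) + 1*(exp(4*I*pi/5))*conj(exp(2*I*pi/5)) + 1*(exp(-2*I*pi/5))*conj(exp(4*I*pi/5)) + 1*(exp(2*I*pi/5))*conj(exp(-4*I*pi/5)) + 1*(exp(-4*I*pi/5))*conj(exp(-2*I*pi/5))]
      = (1/5)[(1) + (exp(2*I*pi/5)) + (exp(4*I*pi/5)) + (exp(-4*I*pi/5)) + (exp(-2*I*pi/5))] = 0/5 = 0
  <chi_2*chi_0, chi_2> = (1/5)[1*(1)*conj(1) + 1*(exp(4*I*pi/5))*conj(exp(4*I*pi/5)) + 1*(exp(-2*I*pi/5))*conj(exp(-2*I*pi/5)) + 1*(exp(2*I*pi/5))*conj(exp(2*I*pi/5)) + 1*(exp(-4*I*pi/5))*conj(exp(-4*I*pi/5))]
      = (1/5)[(1) + (1) + (1) + (1) + (1)] = 5/5 = 1
  <chi_2*chi_0, chi_3> = (1/5)[1*(1)*conj(1) + 1*(exp(4*I*pi/5))*conj(exp(-4*I*pi/5)) + 1*(exp(-2*I*pi/5))*conj(exp(2*I*pi/5)) + 1*(exp(2*I*pi/5))*conj(exp(-2*I*pi/5)) + 1*(exp(-4*I*pi/5))*conj(exp(4*I*pi/5))]
      = (1/5)[(1) + (exp(-2*I*pi/5)) + (exp(-4*I*pi/5)) + (exp(4*I*pi/5)) + (exp(2*I*pi/5))] = 0/5 = 0
  <chi_2*chi_0, chi_4> = (1/5)[1*(1)*conj(1) + 1*(exp(4*I*pi/5))*conj(exp(-2*I*pi/5)) + 1*(exp(-2*I*pi/5))*conj(exp(-4*I*pi/5)) + 1*(exp(2*I*pi/5))*conj(exp(4*I*pi/5)) + 1*(exp(-4*I*pi/5))*conj(exp(2*I*pi/5))]
      = (1/5)[(1) + (exp(-4*I*pi/5)) + (exp(2*I*pi/5)) + (exp(-2*I*pi/5)) + (exp(4*I*pi/5))] = 0/5 = 0
(Exp terms are combined using exp(i*s)*conj(exp(i*t)) = exp(i*(s-t)), and sums of them are collapsed using the identity that for every m > 1 the m distinct m-th roots of unity sum to 0, e.g. 1 + exp(2*I*pi/3) + exp(-2*I*pi/3) = 0.)
Hence the multiplicities are chi_2: 1. Dimension check: dim(chi_2)*dim(chi_0) = 1*1 = 1 and sum (mult * dim) = 1*1 = 1.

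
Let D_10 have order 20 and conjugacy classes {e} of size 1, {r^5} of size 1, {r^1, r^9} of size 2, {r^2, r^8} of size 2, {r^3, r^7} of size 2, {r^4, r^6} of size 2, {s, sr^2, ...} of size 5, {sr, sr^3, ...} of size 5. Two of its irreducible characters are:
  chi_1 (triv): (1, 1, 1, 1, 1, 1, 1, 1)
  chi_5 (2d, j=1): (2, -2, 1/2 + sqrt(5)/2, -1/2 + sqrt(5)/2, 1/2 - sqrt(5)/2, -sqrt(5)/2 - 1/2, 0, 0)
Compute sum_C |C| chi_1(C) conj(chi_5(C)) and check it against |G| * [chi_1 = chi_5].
Sum = 0; so <chi_1, chi_5> = 0 (distinct irreducibles are orthogonal).

Solution. Compute term by term over conjugacy classes (|C| * chi_1(C) * conj(chi_5(C))):
  1*(1)*conj(2) + 1*(1)*conj(-2) + 2*(1)*conj(1/2 + sqrt(5)/2) + 2*(1)*conj(-1/2 + sqrt(5)/2) + 2*(1)*conj(1/2 - sqrt(5)/2) + 2*(1)*conj(-sqrt(5)/2 - 1/2) + 5*(1)*conj(0) + 5*(1)*conj(0)
  = (2) + (-2) + (1 + sqrt(5)) + (-1 + sqrt(5)) + (1 - sqrt(5)) + (-sqrt(5) - 1) + (0) + (0)
  = 0.
Dividing by |G| = 20 gives 0/20 = 0, matching the row-orthogonality relation <chi_1, chi_5> = [chi_1 = chi_5].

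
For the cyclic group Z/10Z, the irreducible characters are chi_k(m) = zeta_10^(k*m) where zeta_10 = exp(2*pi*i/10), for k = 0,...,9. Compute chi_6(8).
chi_6(8) = zeta_10^48 = exp(-2*I*pi/5)

Details: chi_6(8) = zeta_10^(6*8) = zeta_10^48. Since zeta_10^10 = 1, this equals zeta_10^8 = exp(2*pi*i*8/10) = exp(-2*I*pi/5).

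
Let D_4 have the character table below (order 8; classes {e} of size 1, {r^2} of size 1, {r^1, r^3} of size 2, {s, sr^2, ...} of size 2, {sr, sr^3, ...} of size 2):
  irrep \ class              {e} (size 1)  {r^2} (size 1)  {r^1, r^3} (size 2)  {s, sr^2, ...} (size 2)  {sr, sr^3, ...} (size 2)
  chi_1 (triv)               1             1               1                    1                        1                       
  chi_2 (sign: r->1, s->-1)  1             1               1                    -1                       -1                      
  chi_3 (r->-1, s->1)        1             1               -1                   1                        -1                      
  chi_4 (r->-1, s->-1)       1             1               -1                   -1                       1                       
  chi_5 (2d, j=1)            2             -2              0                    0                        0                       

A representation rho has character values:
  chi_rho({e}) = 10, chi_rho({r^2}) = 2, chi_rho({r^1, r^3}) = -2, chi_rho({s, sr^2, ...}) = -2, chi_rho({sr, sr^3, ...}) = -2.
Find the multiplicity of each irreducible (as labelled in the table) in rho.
Multiplicities: chi_1: 0, chi_2: 2, chi_3: 2, chi_4: 2, chi_5: 2.

Derivation: Use <chi_rho, chi> = (1/|G|) sum_C |C| * chi_rho(C) * conj(chi(C)) with |G| = 8 for each irreducible chi in the table:
  <chi_rho, chi_1> = (1/8)[1*(10)*conj(1) + 1*(2)*conj(1) + 2*(-2)*conj(1) + 2*(-2)*conj(1) + 2*(-2)*conj(1)]
      = (1/8)[(10) + (2) + (-4) + (-4) + (-4)] = 0/8 = 0
  <chi_rho, chi_2> = (1/8)[1*(10)*conj(1) + 1*(2)*conj(1) + 2*(-2)*conj(1) + 2*(-2)*conj(-1) + 2*(-2)*conj(-1)]
      = (1/8)[(10) + (2) + (-4) + (4) + (4)] = 16/8 = 2
  <chi_rho, chi_3> = (1/8)[1*(10)*conj(1) + 1*(2)*conj(1) + 2*(-2)*conj(-1) + 2*(-2)*conj(1) + 2*(-2)*conj(-1)]
      = (1/8)[(10) + (2) + (4) + (-4) + (4)] = 16/8 = 2
  <chi_rho, chi_4> = (1/8)[1*(10)*conj(1) + 1*(2)*conj(1) + 2*(-2)*conj(-1) + 2*(-2)*conj(-1) + 2*(-2)*conj(1)]
      = (1/8)[(10) + (2) + (4) + (4) + (-4)] = 16/8 = 2
  <chi_rho, chi_5> = (1/8)[1*(10)*conj(2) + 1*(2)*conj(-2) + 2*(-2)*conj(0) + 2*(-2)*conj(0) + 2*(-2)*conj(0)]
      = (1/8)[(20) + (-4) + (0) + (0) + (0)] = 16/8 = 2
Dimension check: dim(rho) = sum (mult * dim) = 0*1 + 2*1 + 2*1 + 2*1 + 2*2 = 10 = chi_rho(e) = 10.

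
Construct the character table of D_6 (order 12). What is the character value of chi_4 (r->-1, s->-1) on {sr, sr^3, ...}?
Conjugacy classes: {e} of size 1, {r^3} of size 1, {r^1, r^5} of size 2, {r^2, r^4} of size 2, {s, sr^2, ...} of size 3, {sr, sr^3, ...} of size 3.
Character table:
  irrep \ class              {e} (size 1)  {r^3} (size 1)  {r^1, r^5} (size 2)  {r^2, r^4} (size 2)  {s, sr^2, ...} (size 3)  {sr, sr^3, ...} (size 3)
  chi_1 (triv)               1             1               1                    1                    1                        1                       
  chi_2 (sign: r->1, s->-1)  1             1               1                    1                    -1                       -1                      
  chi_3 (r->-1, s->1)        1             -1              -1                   1                    1                        -1                      
  chi_4 (r->-1, s->-1)       1             -1              -1                   1                    -1                       1                       
  chi_5 (2d, j=1)            2             -2              1                    -1                   0                        0                       
  chi_6 (2d, j=2)            2             2               -1                   -1                   0                        0                       

Spot check: chi_4 (r->-1, s->-1) on {sr, sr^3, ...} = 1.

Explanation: D_6 has order 2*6 = 12 with 6 conjugacy classes, hence 6 irreducibles. Sum of squared dims 1 + 1 + 1 + 1 + 4 + 4 = 12 = |G|. Linear characters come from the abelianisation; the 2-dimensional irreps have character r^k -> 2*cos(2*pi*j*k/6), reflections -> 0.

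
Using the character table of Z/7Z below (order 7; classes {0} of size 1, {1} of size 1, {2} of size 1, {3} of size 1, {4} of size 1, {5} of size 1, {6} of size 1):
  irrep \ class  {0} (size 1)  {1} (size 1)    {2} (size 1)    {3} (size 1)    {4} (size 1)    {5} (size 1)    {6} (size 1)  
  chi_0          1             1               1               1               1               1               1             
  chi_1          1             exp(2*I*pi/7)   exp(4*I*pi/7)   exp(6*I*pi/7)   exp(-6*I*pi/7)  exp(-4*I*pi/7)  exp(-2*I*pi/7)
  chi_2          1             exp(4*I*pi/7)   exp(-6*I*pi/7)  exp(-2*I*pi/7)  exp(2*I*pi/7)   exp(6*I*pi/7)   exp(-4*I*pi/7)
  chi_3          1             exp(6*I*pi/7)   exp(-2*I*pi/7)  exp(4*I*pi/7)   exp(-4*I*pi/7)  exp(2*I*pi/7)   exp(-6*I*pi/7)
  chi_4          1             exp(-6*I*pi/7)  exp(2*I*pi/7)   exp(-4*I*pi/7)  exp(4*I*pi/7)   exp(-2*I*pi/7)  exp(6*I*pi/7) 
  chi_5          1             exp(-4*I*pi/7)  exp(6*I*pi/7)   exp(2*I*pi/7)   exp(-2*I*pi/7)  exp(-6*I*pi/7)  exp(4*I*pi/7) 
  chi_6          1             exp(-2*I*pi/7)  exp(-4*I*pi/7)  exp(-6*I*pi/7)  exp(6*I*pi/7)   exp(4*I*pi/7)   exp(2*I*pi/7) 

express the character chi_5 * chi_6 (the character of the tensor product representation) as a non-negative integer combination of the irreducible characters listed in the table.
chi_5 tensor chi_6 = chi_4 (all other irreducibles have multiplicity 0).

Details: The character of a tensor product is the pointwise product (chi_5 * chi_6)(C) = chi_5(C) * chi_6(C):
  {0}: (1)*(1), {1}: (exp(-4*I*pi/7))*(exp(-2*I*pi/7)), {2}: (exp(6*I*pi/7))*(exp(-4*I*pi/7)), {3}: (exp(2*I*pi/7))*(exp(-6*I*pi/7)), {4}: (exp(-2*I*pi/7))*(exp(6*I*pi/7)), {5}: (exp(-6*I*pi/7))*(exp(4*I*pi/7)), {6}: (exp(4*I*pi/7))*(exp(2*I*pi/7))
so (chi_5 * chi_6) takes values
  {0} -> 1, {1} -> exp(-6*I*pi/7), {2} -> exp(2*I*pi/7), {3} -> exp(-4*I*pi/7), {4} -> exp(4*I*pi/7), {5} -> exp(-2*I*pi/7), {6} -> exp(6*I*pi/7).
Now take the inner product of this character with each irreducible chi from the table, <chi_5*chi_6, chi> = (1/7) sum_C |C| (chi_5*chi_6)(C) conj(chi(C)):
  <chi_5*chi_6, chi_0> = (1/7)[1*(1)*conj(1) + 1*(exp(-6*I*pi/7))*conj(1) + 1*(exp(2*I*pi/7))*conj(1) + 1*(exp(-4*I*pi/7))*conj(1) + 1*(exp(4*I*pi/7))*conj(1) + 1*(exp(-2*I*pi/7))*conj(1) + 1*(exp(6*I*pi/7))*conj(1)]
      = (1/7)[(1) + (exp(-6*I*pi/7)) + (exp(2*I*pi/7)) + (exp(-4*I*pi/7)) + (exp(4*I*pi/7)) + (exp(-2*I*pi/7)) + (exp(6*I*pi/7))] = 0/7 = 0
  <chi_5*chi_6, chi_1> = (1/7)[1*(1)*conj(1) + 1*(exp(-6*I*pi/7))*conj(exp(2*I*pi/7)) + 1*(exp(2*I*pi/7))*conj(exp(4*I*pi/7)) + 1*(exp(-4*I*pi/7))*conj(exp(6*I*pi/7)) + 1*(exp(4*I*pi/7))*conj(exp(-6*I*pi/7)) + 1*(exp(-2*I*pi/7))*conj(exp(-4*I*pi/7)) + 1*(exp(6*I*pi/7))*conj(exp(-2*I*pi/7))]
      = (1/7)[(1) + (exp(6*I*pi/7)) + (exp(-2*I*pi/7)) + (exp(4*I*pi/7)) + (exp(-4*I*pi/7)) + (exp(2*I*pi/7)) + (exp(-6*I*pi/7))] = 0/7 = 0
  <chi_5*chi_6, chi_2> = (1/7)[1*(1)*conj(1) + 1*(exp(-6*I*pi/7))*conj(exp(4*I*pi/7)) + 1*(exp(2*I*pi/7))*conj(exp(-6*I*pi/7)) + 1*(exp(-4*I*pi/7))*conj(exp(-2*I*pi/7)) + 1*(exp(4*I*pi/7))*conj(exp(2*I*pi/7)) + 1*(exp(-2*I*pi/7))*conj(exp(6*I*pi/7)) + 1*(exp(6*I*pi/7))*conj(exp(-4*I*pi/7))]
      = (1/7)[(1) + (exp(4*I*pi/7)) + (exp(-6*I*pi/7)) + (exp(-2*I*pi/7)) + (exp(2*I*pi/7)) + (exp(6*I*pi/7)) + (exp(-4*I*pi/7))] = 0/7 = 0
  <chi_5*chi_6, chi_3> = (1/7)[1*(1)*conj(1) + 1*(exp(-6*I*pi/7))*conj(exp(6*I*pi/7)) + 1*(exp(2*I*pi/7))*conj(exp(-2*I*pi/7)) + 1*(exp(-4*I*pi/7))*conj(exp(4*I*pi/7)) + 1*(exp(4*I*pi/7))*conj(exp(-4*I*pi/7)) + 1*(exp(-2*I*pi/7))*conj(exp(2*I*pi/7)) + 1*(exp(6*I*pi/7))*conj(exp(-6*I*pi/7))]
      = (1/7)[(1) + (exp(2*I*pi/7)) + (exp(4*I*pi/7)) + (exp(6*I*pi/7)) + (exp(-6*I*pi/7)) + (exp(-4*I*pi/7)) + (exp(-2*I*pi/7))] = 0/7 = 0
  <chi_5*chi_6, chi_4> = (1/7)[1*(1)*conj(1) + 1*(exp(-6*I*pi/7))*conj(exp(-6*I*pi/7)) + 1*(exp(2*I*pi/7))*conj(exp(2*I*pi/7)) + 1*(exp(-4*I*pi/7))*conj(exp(-4*I*pi/7)) + 1*(exp(4*I*pi/7))*conj(exp(4*I*pi/7)) + 1*(exp(-2*I*pi/7))*conj(exp(-2*I*pi/7)) + 1*(exp(6*I*pi/7))*conj(exp(6*I*pi/7))]
      = (1/7)[(1) + (1) + (1) + (1) + (1) + (1) + (1)] = 7/7 = 1
  <chi_5*chi_6, chi_5> = (1/7)[1*(1)*conj(1) + 1*(exp(-6*I*pi/7))*conj(exp(-4*I*pi/7)) + 1*(exp(2*I*pi/7))*conj(exp(6*I*pi/7)) + 1*(exp(-4*I*pi/7))*conj(exp(2*I*pi/7)) + 1*(exp(4*I*pi/7))*conj(exp(-2*I*pi/7)) + 1*(exp(-2*I*pi/7))*conj(exp(-6*I*pi/7)) + 1*(exp(6*I*pi/7))*conj(exp(4*I*pi/7))]
      = (1/7)[(1) + (exp(-2*I*pi/7)) + (exp(-4*I*pi/7)) + (exp(-6*I*pi/7)) + (exp(6*I*pi/7)) + (exp(4*I*pi/7)) + (exp(2*I*pi/7))] = 0/7 = 0
  <chi_5*chi_6, chi_6> = (1/7)[1*(1)*conj(1) + 1*(exp(-6*I*pi/7))*conj(exp(-2*I*pi/7)) + 1*(exp(2*I*pi/7))*conj(exp(-4*I*pi/7)) + 1*(exp(-4*I*pi/7))*conj(exp(-6*I*pi/7)) + 1*(exp(4*I*pi/7))*conj(exp(6*I*pi/7)) + 1*(exp(-2*I*pi/7))*conj(exp(4*I*pi/7)) + 1*(exp(6*I*pi/7))*conj(exp(2*I*pi/7))]
      = (1/7)[(1) + (exp(-4*I*pi/7)) + (exp(6*I*pi/7)) + (exp(2*I*pi/7)) + (exp(-2*I*pi/7)) + (exp(-6*I*pi/7)) + (exp(4*I*pi/7))] = 0/7 = 0
(Exp terms are combined using exp(i*s)*conj(exp(i*t)) = exp(i*(s-t)), and sums of them are collapsed using the identity that for every m > 1 the m distinct m-th roots of unity sum to 0, e.g. 1 + exp(2*I*pi/3) + exp(-2*I*pi/3) = 0.)
Hence the multiplicities are chi_4: 1. Dimension check: dim(chi_5)*dim(chi_6) = 1*1 = 1 and sum (mult * dim) = 1*1 = 1.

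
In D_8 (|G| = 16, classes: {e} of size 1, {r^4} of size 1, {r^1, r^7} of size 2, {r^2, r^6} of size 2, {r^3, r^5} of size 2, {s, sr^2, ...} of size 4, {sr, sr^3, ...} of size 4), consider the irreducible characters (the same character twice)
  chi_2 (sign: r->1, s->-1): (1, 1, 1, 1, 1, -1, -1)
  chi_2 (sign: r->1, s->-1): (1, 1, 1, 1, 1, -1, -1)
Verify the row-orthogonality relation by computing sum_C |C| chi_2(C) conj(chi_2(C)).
Sum = 16 = |G| = 16; so <chi_2, chi_2> = 1 (norm-1 confirms irreducibility).

Solution. Compute term by term over conjugacy classes (|C| * chi_2(C) * conj(chi_2(C))):
  1*(1)*conj(1) + 1*(1)*conj(1) + 2*(1)*conj(1) + 2*(1)*conj(1) + 2*(1)*conj(1) + 4*(-1)*conj(-1) + 4*(-1)*conj(-1)
  = (1) + (1) + (2) + (2) + (2) + (4) + (4)
  = 16.
Dividing by |G| = 16 gives 16/16 = 1, matching the row-orthogonality relation <chi_2, chi_2> = [chi_2 = chi_2].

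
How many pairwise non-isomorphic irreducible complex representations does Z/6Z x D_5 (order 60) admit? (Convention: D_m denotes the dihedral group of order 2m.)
24

Explanation: The number of irreducible complex representations of a finite group equals its number of conjugacy classes. For a direct product, #classes(G x H) = #classes(G) * #classes(H). Z/6Z has 6 classes (abelian), D_5 has 4 classes, so 6 * 4 = 24, so Z/6Z x D_5 (order 60) has exactly 24 irreducible complex representations.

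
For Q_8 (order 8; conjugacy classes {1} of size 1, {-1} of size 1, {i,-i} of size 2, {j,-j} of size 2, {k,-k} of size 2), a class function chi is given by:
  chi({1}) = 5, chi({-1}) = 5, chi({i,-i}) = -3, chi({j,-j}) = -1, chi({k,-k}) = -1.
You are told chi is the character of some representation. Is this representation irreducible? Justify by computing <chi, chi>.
Not irreducible (reducible): <chi, chi> = 9 > 1.

Derivation: <chi, chi> = (1/|G|) sum_C |C| * |chi(C)|^2 = (1/8)[1*|5|^2 + 1*|5|^2 + 2*|-3|^2 + 2*|-1|^2 + 2*|-1|^2]
  = (1/8)[(25) + (25) + (18) + (2) + (2)] = 72/8 = 9.
A character is irreducible iff <chi, chi> = 1, so this representation is reducible.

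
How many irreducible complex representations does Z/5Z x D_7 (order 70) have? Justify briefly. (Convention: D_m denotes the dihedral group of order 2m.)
25

Reasoning: The number of irreducible complex representations of a finite group equals its number of conjugacy classes. For a direct product, #classes(G x H) = #classes(G) * #classes(H). Z/5Z has 5 classes (abelian), D_7 has 5 classes, so 5 * 5 = 25, so Z/5Z x D_7 (order 70) has exactly 25 irreducible complex representations.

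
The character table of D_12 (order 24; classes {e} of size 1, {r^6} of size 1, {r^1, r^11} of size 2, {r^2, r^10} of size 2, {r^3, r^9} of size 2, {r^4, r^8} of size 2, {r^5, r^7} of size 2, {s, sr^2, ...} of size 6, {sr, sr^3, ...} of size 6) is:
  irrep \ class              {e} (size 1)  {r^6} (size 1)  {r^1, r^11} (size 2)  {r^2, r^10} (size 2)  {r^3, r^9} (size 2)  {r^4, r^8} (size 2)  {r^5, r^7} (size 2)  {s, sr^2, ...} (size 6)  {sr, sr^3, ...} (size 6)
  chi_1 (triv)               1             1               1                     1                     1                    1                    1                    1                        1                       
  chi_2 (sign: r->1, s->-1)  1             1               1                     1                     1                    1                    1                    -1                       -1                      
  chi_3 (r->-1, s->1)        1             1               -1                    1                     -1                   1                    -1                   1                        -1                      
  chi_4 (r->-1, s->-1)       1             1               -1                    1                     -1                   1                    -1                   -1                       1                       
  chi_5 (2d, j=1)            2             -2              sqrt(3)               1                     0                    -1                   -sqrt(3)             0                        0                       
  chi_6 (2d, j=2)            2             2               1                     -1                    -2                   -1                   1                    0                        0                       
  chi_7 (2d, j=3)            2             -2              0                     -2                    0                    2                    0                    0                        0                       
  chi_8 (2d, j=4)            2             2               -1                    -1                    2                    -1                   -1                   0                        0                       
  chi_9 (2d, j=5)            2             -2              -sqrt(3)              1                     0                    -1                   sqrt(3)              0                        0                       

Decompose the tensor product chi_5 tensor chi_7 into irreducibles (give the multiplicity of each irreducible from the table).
chi_5 tensor chi_7 = chi_6 + chi_8 (all other irreducibles have multiplicity 0).

Reasoning: The character of a tensor product is the pointwise product (chi_5 * chi_7)(C) = chi_5(C) * chi_7(C):
  {e}: (2)*(2), {r^6}: (-2)*(-2), {r^1, r^11}: (sqrt(3))*(0), {r^2, r^10}: (1)*(-2), {r^3, r^9}: (0)*(0), {r^4, r^8}: (-1)*(2), {r^5, r^7}: (-sqrt(3))*(0), {s, sr^2, ...}: (0)*(0), {sr, sr^3, ...}: (0)*(0)
so (chi_5 * chi_7) takes values
  {e} -> 4, {r^6} -> 4, {r^1, r^11} -> 0, {r^2, r^10} -> -2, {r^3, r^9} -> 0, {r^4, r^8} -> -2, {r^5, r^7} -> 0, {s, sr^2, ...} -> 0, {sr, sr^3, ...} -> 0.
Now take the inner product of this character with each irreducible chi from the table, <chi_5*chi_7, chi> = (1/24) sum_C |C| (chi_5*chi_7)(C) conj(chi(C)):
  <chi_5*chi_7, chi_1> = (1/24)[1*(4)*conj(1) + 1*(4)*conj(1) + 2*(0)*conj(1) + 2*(-2)*conj(1) + 2*(0)*conj(1) + 2*(-2)*conj(1) + 2*(0)*conj(1) + 6*(0)*conj(1) + 6*(0)*conj(1)]
      = (1/24)[(4) + (4) + (0) + (-4) + (0) + (-4) + (0) + (0) + (0)] = 0/24 = 0
  <chi_5*chi_7, chi_2> = (1/24)[1*(4)*conj(1) + 1*(4)*conj(1) + 2*(0)*conj(1) + 2*(-2)*conj(1) + 2*(0)*conj(1) + 2*(-2)*conj(1) + 2*(0)*conj(1) + 6*(0)*conj(-1) + 6*(0)*conj(-1)]
      = (1/24)[(4) + (4) + (0) + (-4) + (0) + (-4) + (0) + (0) + (0)] = 0/24 = 0
  <chi_5*chi_7, chi_3> = (1/24)[1*(4)*conj(1) + 1*(4)*conj(1) + 2*(0)*conj(-1) + 2*(-2)*conj(1) + 2*(0)*conj(-1) + 2*(-2)*conj(1) + 2*(0)*conj(-1) + 6*(0)*conj(1) + 6*(0)*conj(-1)]
      = (1/24)[(4) + (4) + (0) + (-4) + (0) + (-4) + (0) + (0) + (0)] = 0/24 = 0
  <chi_5*chi_7, chi_4> = (1/24)[1*(4)*conj(1) + 1*(4)*conj(1) + 2*(0)*conj(-1) + 2*(-2)*conj(1) + 2*(0)*conj(-1) + 2*(-2)*conj(1) + 2*(0)*conj(-1) + 6*(0)*conj(-1) + 6*(0)*conj(1)]
      = (1/24)[(4) + (4) + (0) + (-4) + (0) + (-4) + (0) + (0) + (0)] = 0/24 = 0
  <chi_5*chi_7, chi_5> = (1/24)[1*(4)*conj(2) + 1*(4)*conj(-2) + 2*(0)*conj(sqrt(3)) + 2*(-2)*conj(1) + 2*(0)*conj(0) + 2*(-2)*conj(-1) + 2*(0)*conj(-sqrt(3)) + 6*(0)*conj(0) + 6*(0)*conj(0)]
      = (1/24)[(8) + (-8) + (0) + (-4) + (0) + (4) + (0) + (0) + (0)] = 0/24 = 0
  <chi_5*chi_7, chi_6> = (1/24)[1*(4)*conj(2) + 1*(4)*conj(2) + 2*(0)*conj(1) + 2*(-2)*conj(-1) + 2*(0)*conj(-2) + 2*(-2)*conj(-1) + 2*(0)*conj(1) + 6*(0)*conj(0) + 6*(0)*conj(0)]
      = (1/24)[(8) + (8) + (0) + (4) + (0) + (4) + (0) + (0) + (0)] = 24/24 = 1
  <chi_5*chi_7, chi_7> = (1/24)[1*(4)*conj(2) + 1*(4)*conj(-2) + 2*(0)*conj(0) + 2*(-2)*conj(-2) + 2*(0)*conj(0) + 2*(-2)*conj(2) + 2*(0)*conj(0) + 6*(0)*conj(0) + 6*(0)*conj(0)]
      = (1/24)[(8) + (-8) + (0) + (8) + (0) + (-8) + (0) + (0) + (0)] = 0/24 = 0
  <chi_5*chi_7, chi_8> = (1/24)[1*(4)*conj(2) + 1*(4)*conj(2) + 2*(0)*conj(-1) + 2*(-2)*conj(-1) + 2*(0)*conj(2) + 2*(-2)*conj(-1) + 2*(0)*conj(-1) + 6*(0)*conj(0) + 6*(0)*conj(0)]
      = (1/24)[(8) + (8) + (0) + (4) + (0) + (4) + (0) + (0) + (0)] = 24/24 = 1
  <chi_5*chi_7, chi_9> = (1/24)[1*(4)*conj(2) + 1*(4)*conj(-2) + 2*(0)*conj(-sqrt(3)) + 2*(-2)*conj(1) + 2*(0)*conj(0) + 2*(-2)*conj(-1) + 2*(0)*conj(sqrt(3)) + 6*(0)*conj(0) + 6*(0)*conj(0)]
      = (1/24)[(8) + (-8) + (0) + (-4) + (0) + (4) + (0) + (0) + (0)] = 0/24 = 0
Hence the multiplicities are chi_6: 1, chi_8: 1. Dimension check: dim(chi_5)*dim(chi_7) = 2*2 = 4 and sum (mult * dim) = 1*2 + 1*2 = 4.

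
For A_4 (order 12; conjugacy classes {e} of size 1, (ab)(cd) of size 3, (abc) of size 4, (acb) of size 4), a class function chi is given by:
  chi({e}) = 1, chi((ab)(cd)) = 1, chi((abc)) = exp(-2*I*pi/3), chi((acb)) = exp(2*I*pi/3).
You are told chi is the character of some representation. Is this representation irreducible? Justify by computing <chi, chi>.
Irreducible: <chi, chi> = 1.

Derivation: <chi, chi> = (1/|G|) sum_C |C| * |chi(C)|^2 = (1/12)[1*|1|^2 + 3*|1|^2 + 4*|exp(-2*I*pi/3)|^2 + 4*|exp(2*I*pi/3)|^2]
  = (1/12)[(1) + (3) + (4) + (4)] = 12/12 = 1.
(Exp terms are combined using exp(i*s)*conj(exp(i*t)) = exp(i*(s-t)), and sums of them are collapsed using the identity that for every m > 1 the m distinct m-th roots of unity sum to 0, e.g. 1 + exp(2*I*pi/3) + exp(-2*I*pi/3) = 0.)
A character is irreducible iff <chi, chi> = 1, so this representation is irreducible.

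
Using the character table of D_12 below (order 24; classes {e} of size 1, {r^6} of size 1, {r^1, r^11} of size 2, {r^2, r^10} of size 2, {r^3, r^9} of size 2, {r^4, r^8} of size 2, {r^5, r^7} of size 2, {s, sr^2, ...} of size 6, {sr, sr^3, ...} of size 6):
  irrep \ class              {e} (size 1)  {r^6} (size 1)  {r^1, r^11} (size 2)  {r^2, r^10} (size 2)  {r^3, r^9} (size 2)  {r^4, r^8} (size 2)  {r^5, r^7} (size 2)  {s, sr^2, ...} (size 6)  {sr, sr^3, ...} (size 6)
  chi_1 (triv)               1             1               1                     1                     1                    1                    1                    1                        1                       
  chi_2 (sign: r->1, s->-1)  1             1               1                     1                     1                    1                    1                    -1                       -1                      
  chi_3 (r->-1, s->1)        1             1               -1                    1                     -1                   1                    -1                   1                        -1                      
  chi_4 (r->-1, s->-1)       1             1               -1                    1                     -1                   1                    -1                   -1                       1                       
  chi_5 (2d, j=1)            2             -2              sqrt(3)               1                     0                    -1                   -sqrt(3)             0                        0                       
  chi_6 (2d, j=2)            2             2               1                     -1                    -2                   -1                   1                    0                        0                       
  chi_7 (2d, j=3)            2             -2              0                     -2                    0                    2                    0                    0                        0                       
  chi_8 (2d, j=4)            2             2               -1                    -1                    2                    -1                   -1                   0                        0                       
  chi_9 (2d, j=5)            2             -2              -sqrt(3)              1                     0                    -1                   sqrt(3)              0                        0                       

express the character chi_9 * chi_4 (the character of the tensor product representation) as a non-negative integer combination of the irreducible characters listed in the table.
chi_9 tensor chi_4 = chi_5 (all other irreducibles have multiplicity 0).

Reasoning: The character of a tensor product is the pointwise product (chi_9 * chi_4)(C) = chi_9(C) * chi_4(C):
  {e}: (2)*(1), {r^6}: (-2)*(1), {r^1, r^11}: (-sqrt(3))*(-1), {r^2, r^10}: (1)*(1), {r^3, r^9}: (0)*(-1), {r^4, r^8}: (-1)*(1), {r^5, r^7}: (sqrt(3))*(-1), {s, sr^2, ...}: (0)*(-1), {sr, sr^3, ...}: (0)*(1)
so (chi_9 * chi_4) takes values
  {e} -> 2, {r^6} -> -2, {r^1, r^11} -> sqrt(3), {r^2, r^10} -> 1, {r^3, r^9} -> 0, {r^4, r^8} -> -1, {r^5, r^7} -> -sqrt(3), {s, sr^2, ...} -> 0, {sr, sr^3, ...} -> 0.
Now take the inner product of this character with each irreducible chi from the table, <chi_9*chi_4, chi> = (1/24) sum_C |C| (chi_9*chi_4)(C) conj(chi(C)):
  <chi_9*chi_4, chi_1> = (1/24)[1*(2)*conj(1) + 1*(-2)*conj(1) + 2*(sqrt(3))*conj(1) + 2*(1)*conj(1) + 2*(0)*conj(1) + 2*(-1)*conj(1) + 2*(-sqrt(3))*conj(1) + 6*(0)*conj(1) + 6*(0)*conj(1)]
      = (1/24)[(2) + (-2) + (2*sqrt(3)) + (2) + (0) + (-2) + (-2*sqrt(3)) + (0) + (0)] = 0/24 = 0
  <chi_9*chi_4, chi_2> = (1/24)[1*(2)*conj(1) + 1*(-2)*conj(1) + 2*(sqrt(3))*conj(1) + 2*(1)*conj(1) + 2*(0)*conj(1) + 2*(-1)*conj(1) + 2*(-sqrt(3))*conj(1) + 6*(0)*conj(-1) + 6*(0)*conj(-1)]
      = (1/24)[(2) + (-2) + (2*sqrt(3)) + (2) + (0) + (-2) + (-2*sqrt(3)) + (0) + (0)] = 0/24 = 0
  <chi_9*chi_4, chi_3> = (1/24)[1*(2)*conj(1) + 1*(-2)*conj(1) + 2*(sqrt(3))*conj(-1) + 2*(1)*conj(1) + 2*(0)*conj(-1) + 2*(-1)*conj(1) + 2*(-sqrt(3))*conj(-1) + 6*(0)*conj(1) + 6*(0)*conj(-1)]
      = (1/24)[(2) + (-2) + (-2*sqrt(3)) + (2) + (0) + (-2) + (2*sqrt(3)) + (0) + (0)] = 0/24 = 0
  <chi_9*chi_4, chi_4> = (1/24)[1*(2)*conj(1) + 1*(-2)*conj(1) + 2*(sqrt(3))*conj(-1) + 2*(1)*conj(1) + 2*(0)*conj(-1) + 2*(-1)*conj(1) + 2*(-sqrt(3))*conj(-1) + 6*(0)*conj(-1) + 6*(0)*conj(1)]
      = (1/24)[(2) + (-2) + (-2*sqrt(3)) + (2) + (0) + (-2) + (2*sqrt(3)) + (0) + (0)] = 0/24 = 0
  <chi_9*chi_4, chi_5> = (1/24)[1*(2)*conj(2) + 1*(-2)*conj(-2) + 2*(sqrt(3))*conj(sqrt(3)) + 2*(1)*conj(1) + 2*(0)*conj(0) + 2*(-1)*conj(-1) + 2*(-sqrt(3))*conj(-sqrt(3)) + 6*(0)*conj(0) + 6*(0)*conj(0)]
      = (1/24)[(4) + (4) + (6) + (2) + (0) + (2) + (6) + (0) + (0)] = 24/24 = 1
  <chi_9*chi_4, chi_6> = (1/24)[1*(2)*conj(2) + 1*(-2)*conj(2) + 2*(sqrt(3))*conj(1) + 2*(1)*conj(-1) + 2*(0)*conj(-2) + 2*(-1)*conj(-1) + 2*(-sqrt(3))*conj(1) + 6*(0)*conj(0) + 6*(0)*conj(0)]
      = (1/24)[(4) + (-4) + (2*sqrt(3)) + (-2) + (0) + (2) + (-2*sqrt(3)) + (0) + (0)] = 0/24 = 0
  <chi_9*chi_4, chi_7> = (1/24)[1*(2)*conj(2) + 1*(-2)*conj(-2) + 2*(sqrt(3))*conj(0) + 2*(1)*conj(-2) + 2*(0)*conj(0) + 2*(-1)*conj(2) + 2*(-sqrt(3))*conj(0) + 6*(0)*conj(0) + 6*(0)*conj(0)]
      = (1/24)[(4) + (4) + (0) + (-4) + (0) + (-4) + (0) + (0) + (0)] = 0/24 = 0
  <chi_9*chi_4, chi_8> = (1/24)[1*(2)*conj(2) + 1*(-2)*conj(2) + 2*(sqrt(3))*conj(-1) + 2*(1)*conj(-1) + 2*(0)*conj(2) + 2*(-1)*conj(-1) + 2*(-sqrt(3))*conj(-1) + 6*(0)*conj(0) + 6*(0)*conj(0)]
      = (1/24)[(4) + (-4) + (-2*sqrt(3)) + (-2) + (0) + (2) + (2*sqrt(3)) + (0) + (0)] = 0/24 = 0
  <chi_9*chi_4, chi_9> = (1/24)[1*(2)*conj(2) + 1*(-2)*conj(-2) + 2*(sqrt(3))*conj(-sqrt(3)) + 2*(1)*conj(1) + 2*(0)*conj(0) + 2*(-1)*conj(-1) + 2*(-sqrt(3))*conj(sqrt(3)) + 6*(0)*conj(0) + 6*(0)*conj(0)]
      = (1/24)[(4) + (4) + (-6) + (2) + (0) + (2) + (-6) + (0) + (0)] = 0/24 = 0
Hence the multiplicities are chi_5: 1. Dimension check: dim(chi_9)*dim(chi_4) = 2*1 = 2 and sum (mult * dim) = 1*2 = 2.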